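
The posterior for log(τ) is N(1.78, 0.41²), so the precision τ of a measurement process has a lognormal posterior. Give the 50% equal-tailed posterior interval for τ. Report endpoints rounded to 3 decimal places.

On the log scale the 50% interval is 1.78 ± 0.674 × 0.41 = [1.5035, 2.0565].
Exponentiate: [e^1.5035, e^2.0565] = [4.497, 7.819].

[4.497, 7.819]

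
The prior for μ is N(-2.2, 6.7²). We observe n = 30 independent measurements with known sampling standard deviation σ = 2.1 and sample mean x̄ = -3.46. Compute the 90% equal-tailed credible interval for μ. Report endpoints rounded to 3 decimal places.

Posterior precision = 1/6.7² + 30/2.1² = 0.0223 + 6.8027 = 6.8250, so posterior SD = 0.3828.
Posterior mean = (-2.2/6.7² + 30·-3.46/2.1²) / 6.8250 = -3.4559.
Interval: -3.4559 ± 1.645 × 0.3828 → [-4.086, -2.826].

[-4.086, -2.826]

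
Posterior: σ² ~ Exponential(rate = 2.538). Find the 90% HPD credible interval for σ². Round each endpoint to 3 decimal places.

The exponential density is strictly decreasing on [0, ∞), so the HPD interval is anchored at 0: [0, q] with P(σ² ≤ q) = 0.90.
q = −ln(1 − 0.90) / 2.538 = 2.3026 / 2.538 = 0.907.

[0.000, 0.907]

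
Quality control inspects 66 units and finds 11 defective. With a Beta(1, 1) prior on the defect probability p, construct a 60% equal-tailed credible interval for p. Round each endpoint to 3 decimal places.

Posterior: Beta(1+11, 1+55) = Beta(12, 56).
Equal-tailed 60% interval: the 0.2 and 0.8 quantiles of Beta(12, 56).
Posterior mean ≈ 0.176, SD ≈ 0.046; a Normal approximation gives roughly [0.138, 0.215].
Exact: F⁻¹(0.2) = 0.137; F⁻¹(0.8) = 0.214.

[0.137, 0.214]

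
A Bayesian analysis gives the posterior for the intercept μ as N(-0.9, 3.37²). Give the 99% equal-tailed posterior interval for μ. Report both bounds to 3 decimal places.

The posterior is symmetric, so the 99% equal-tailed interval is μ = -0.9 ± z·3.37 with z = 2.576.
Half-width: 2.576 × 3.37 = 8.681.
-0.9 − 8.681 = -9.581; -0.9 + 8.681 = 7.781.

[-9.581, 7.781]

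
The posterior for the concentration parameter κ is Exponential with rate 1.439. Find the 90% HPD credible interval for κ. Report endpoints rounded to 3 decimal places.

The exponential density is strictly decreasing on [0, ∞), so the HPD interval is anchored at 0: [0, q] with P(κ ≤ q) = 0.90.
q = −ln(1 − 0.90) / 1.439 = 2.3026 / 1.439 = 1.600.

[0.000, 1.600]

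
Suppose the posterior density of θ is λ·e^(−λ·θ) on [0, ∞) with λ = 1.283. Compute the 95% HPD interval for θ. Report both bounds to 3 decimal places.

[0.000, 2.335]

The exponential density is strictly decreasing on [0, ∞), so the HPD interval is anchored at 0: [0, q] with P(θ ≤ q) = 0.95.
q = −ln(1 − 0.95) / 1.283 = 2.9957 / 1.283 = 2.335.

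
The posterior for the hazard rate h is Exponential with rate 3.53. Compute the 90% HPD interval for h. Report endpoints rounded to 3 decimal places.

The exponential density is strictly decreasing on [0, ∞), so the HPD interval is anchored at 0: [0, q] with P(h ≤ q) = 0.90.
q = −ln(1 − 0.90) / 3.53 = 2.3026 / 3.53 = 0.652.

[0.000, 0.652]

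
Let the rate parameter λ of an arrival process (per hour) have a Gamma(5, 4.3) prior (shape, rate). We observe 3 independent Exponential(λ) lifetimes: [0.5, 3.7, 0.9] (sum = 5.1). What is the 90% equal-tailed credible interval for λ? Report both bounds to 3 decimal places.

Posterior: Gamma(5+3, 4.3+5.1) = Gamma(8, 9.4) (shape, rate).
Equal-tailed 90% interval: Gamma(8, 9.4) quantiles at 0.05 and 0.95.
Posterior mean ≈ 0.851, SD ≈ 0.301; a Normal approximation gives roughly [0.356, 1.346].
Exact: lower = 0.423; upper = 1.399.

[0.423, 1.399]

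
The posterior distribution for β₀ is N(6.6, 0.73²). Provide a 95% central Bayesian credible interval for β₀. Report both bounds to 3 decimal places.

The posterior is symmetric, so the 95% equal-tailed interval is β₀ = 6.6 ± z·0.73 with z = 1.960.
Half-width: 1.960 × 0.73 = 1.431.
6.6 − 1.431 = 5.169; 6.6 + 1.431 = 8.031.

[5.169, 8.031]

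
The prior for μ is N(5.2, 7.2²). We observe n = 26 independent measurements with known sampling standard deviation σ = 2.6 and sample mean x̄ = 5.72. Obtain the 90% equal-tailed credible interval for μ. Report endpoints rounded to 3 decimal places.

Posterior precision = 1/7.2² + 26/2.6² = 0.0193 + 3.8462 = 3.8654, so posterior SD = 0.5086.
Posterior mean = (5.2/7.2² + 26·5.72/2.6²) / 3.8654 = 5.7174.
Interval: 5.7174 ± 1.645 × 0.5086 → [4.881, 6.554].

[4.881, 6.554]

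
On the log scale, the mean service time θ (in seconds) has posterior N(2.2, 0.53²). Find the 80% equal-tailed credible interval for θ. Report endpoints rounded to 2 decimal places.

[4.58, 17.80]

On the log scale the 80% interval is 2.2 ± 1.282 × 0.53 = [1.5208, 2.8792].
Exponentiate: [e^1.5208, e^2.8792] = [4.58, 17.80].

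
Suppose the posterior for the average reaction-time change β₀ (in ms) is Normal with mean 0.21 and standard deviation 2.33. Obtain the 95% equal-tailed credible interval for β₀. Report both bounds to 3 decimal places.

The posterior is symmetric, so the 95% equal-tailed interval is β₀ = 0.21 ± z·2.33 with z = 1.960.
Half-width: 1.960 × 2.33 = 4.567.
0.21 − 4.567 = -4.357; 0.21 + 4.567 = 4.777.

[-4.357, 4.777]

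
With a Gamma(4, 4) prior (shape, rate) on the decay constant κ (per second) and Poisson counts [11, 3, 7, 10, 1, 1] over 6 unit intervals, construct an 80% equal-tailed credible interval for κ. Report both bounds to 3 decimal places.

Posterior: Gamma(4+33, 4+6) = Gamma(37, 10) (shape, rate).
Equal-tailed 80% interval: Gamma(37, 10) quantiles at 0.1 and 0.9.
Posterior mean ≈ 3.700, SD ≈ 0.608; a Normal approximation gives roughly [2.920, 4.480].
Exact: lower = 2.945; upper = 4.498.

[2.945, 4.498]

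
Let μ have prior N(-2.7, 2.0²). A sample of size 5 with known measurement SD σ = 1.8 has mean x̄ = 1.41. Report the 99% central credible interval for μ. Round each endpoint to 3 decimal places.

[-1.087, 2.761]

Posterior precision = 1/2.0² + 5/1.8² = 0.2500 + 1.5432 = 1.7932, so posterior SD = 0.7468.
Posterior mean = (-2.7/2.0² + 5·1.41/1.8²) / 1.7932 = 0.8370.
Interval: 0.8370 ± 2.576 × 0.7468 → [-1.087, 2.761].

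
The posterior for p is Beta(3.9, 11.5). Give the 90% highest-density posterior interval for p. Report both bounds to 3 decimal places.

The posterior is unimodal and skewed, so the HPD interval has equal density at both endpoints and is the shortest 90% interval.
Solving f(0.078) = f(0.421) with F(0.421) − F(0.078) = 0.90 gives [0.078, 0.421].
For comparison, the equal-tailed interval is [0.097, 0.447]; the HPD is narrower and shifted toward the mode.

[0.078, 0.421]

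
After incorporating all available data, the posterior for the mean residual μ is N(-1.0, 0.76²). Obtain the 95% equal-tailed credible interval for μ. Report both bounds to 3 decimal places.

The posterior is symmetric, so the 95% equal-tailed interval is μ = -1.0 ± z·0.76 with z = 1.960.
Half-width: 1.960 × 0.76 = 1.490.
-1.0 − 1.490 = -2.490; -1.0 + 1.490 = 0.490.

[-2.490, 0.490]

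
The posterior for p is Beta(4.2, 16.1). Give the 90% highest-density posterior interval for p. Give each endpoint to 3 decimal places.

[0.065, 0.343]

The posterior is unimodal and skewed, so the HPD interval has equal density at both endpoints and is the shortest 90% interval.
Solving f(0.065) = f(0.343) with F(0.343) − F(0.065) = 0.90 gives [0.065, 0.343].
For comparison, the equal-tailed interval is [0.081, 0.367]; the HPD is narrower and shifted toward the mode.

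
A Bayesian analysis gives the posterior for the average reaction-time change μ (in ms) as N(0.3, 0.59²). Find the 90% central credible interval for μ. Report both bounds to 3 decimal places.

[-0.670, 1.270]

The posterior is symmetric, so the 90% equal-tailed interval is μ = 0.3 ± z·0.59 with z = 1.645.
Half-width: 1.645 × 0.59 = 0.970.
0.3 − 0.970 = -0.670; 0.3 + 0.970 = 1.270.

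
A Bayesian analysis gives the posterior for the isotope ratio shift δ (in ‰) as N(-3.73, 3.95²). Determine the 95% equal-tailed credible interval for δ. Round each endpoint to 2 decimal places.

[-11.47, 4.01]

The posterior is symmetric, so the 95% equal-tailed interval is δ = -3.73 ± z·3.95 with z = 1.960.
Half-width: 1.960 × 3.95 = 7.74.
-3.73 − 7.74 = -11.47; -3.73 + 7.74 = 4.01.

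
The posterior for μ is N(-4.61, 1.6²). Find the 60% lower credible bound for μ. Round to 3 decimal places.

-5.015

Need L with P(μ ≥ L) = 0.60: L = -4.61 − z_{0.4}·1.6.
z = 0.253; L = -4.61 − 0.253 × 1.6 = -5.015.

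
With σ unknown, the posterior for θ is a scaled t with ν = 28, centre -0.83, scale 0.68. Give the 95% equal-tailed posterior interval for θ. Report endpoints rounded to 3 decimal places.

The t_28 distribution is symmetric; the 95% interval is -0.83 ± t·0.68 with t_{0.975,28} = 2.048.
Half-width: 2.048 × 0.68 = 1.393.
-0.83 − 1.393 = -2.223; -0.83 + 1.393 = 0.563.

[-2.223, 0.563]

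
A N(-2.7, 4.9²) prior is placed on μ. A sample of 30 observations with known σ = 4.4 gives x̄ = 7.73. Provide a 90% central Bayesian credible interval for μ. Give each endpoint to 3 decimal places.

[6.153, 8.761]

Posterior precision = 1/4.9² + 30/4.4² = 0.0416 + 1.5496 = 1.5912, so posterior SD = 0.7927.
Posterior mean = (-2.7/4.9² + 30·7.73/4.4²) / 1.5912 = 7.4570.
Interval: 7.4570 ± 1.645 × 0.7927 → [6.153, 8.761].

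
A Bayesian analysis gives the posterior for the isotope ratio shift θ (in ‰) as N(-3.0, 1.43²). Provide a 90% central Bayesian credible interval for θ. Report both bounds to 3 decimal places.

The posterior is symmetric, so the 90% equal-tailed interval is θ = -3.0 ± z·1.43 with z = 1.645.
Half-width: 1.645 × 1.43 = 2.352.
-3.0 − 2.352 = -5.352; -3.0 + 2.352 = -0.648.

[-5.352, -0.648]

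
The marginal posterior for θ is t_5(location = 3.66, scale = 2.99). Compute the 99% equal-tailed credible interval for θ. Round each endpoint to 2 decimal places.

The t_5 distribution is symmetric; the 99% interval is 3.66 ± t·2.99 with t_{0.995,5} = 4.032.
Half-width: 4.032 × 2.99 = 12.06.
3.66 − 12.06 = -8.40; 3.66 + 12.06 = 15.72.

[-8.40, 15.72]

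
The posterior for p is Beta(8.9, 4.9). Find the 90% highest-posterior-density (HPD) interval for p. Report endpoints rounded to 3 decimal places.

The posterior is unimodal and skewed, so the HPD interval has equal density at both endpoints and is the shortest 90% interval.
Solving f(0.445) = f(0.851) with F(0.851) − F(0.445) = 0.90 gives [0.445, 0.851].
For comparison, the equal-tailed interval is [0.428, 0.837]; the HPD is narrower and shifted toward the mode.

[0.445, 0.851]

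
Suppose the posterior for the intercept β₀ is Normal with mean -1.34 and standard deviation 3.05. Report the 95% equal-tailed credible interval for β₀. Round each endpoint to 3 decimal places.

[-7.318, 4.638]

The posterior is symmetric, so the 95% equal-tailed interval is β₀ = -1.34 ± z·3.05 with z = 1.960.
Half-width: 1.960 × 3.05 = 5.978.
-1.34 − 5.978 = -7.318; -1.34 + 5.978 = 4.638.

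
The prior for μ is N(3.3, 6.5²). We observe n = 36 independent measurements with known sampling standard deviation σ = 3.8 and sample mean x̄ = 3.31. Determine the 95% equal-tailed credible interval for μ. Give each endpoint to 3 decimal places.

[2.074, 4.545]

Posterior precision = 1/6.5² + 36/3.8² = 0.0237 + 2.4931 = 2.5167, so posterior SD = 0.6303.
Posterior mean = (3.3/6.5² + 36·3.31/3.8²) / 2.5167 = 3.3099.
Interval: 3.3099 ± 1.960 × 0.6303 → [2.074, 4.545].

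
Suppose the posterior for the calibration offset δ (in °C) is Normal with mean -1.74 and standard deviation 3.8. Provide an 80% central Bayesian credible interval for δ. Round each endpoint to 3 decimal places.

The posterior is symmetric, so the 80% equal-tailed interval is δ = -1.74 ± z·3.8 with z = 1.282.
Half-width: 1.282 × 3.8 = 4.870.
-1.74 − 4.870 = -6.610; -1.74 + 4.870 = 3.130.

[-6.610, 3.130]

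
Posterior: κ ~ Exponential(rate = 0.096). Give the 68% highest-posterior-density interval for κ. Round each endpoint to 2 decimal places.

[0.00, 11.87]

The exponential density is strictly decreasing on [0, ∞), so the HPD interval is anchored at 0: [0, q] with P(κ ≤ q) = 0.68.
q = −ln(1 − 0.68) / 0.096 = 1.1394 / 0.096 = 11.87.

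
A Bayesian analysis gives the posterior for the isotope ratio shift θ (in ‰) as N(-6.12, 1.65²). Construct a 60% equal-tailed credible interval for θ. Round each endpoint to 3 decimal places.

The posterior is symmetric, so the 60% equal-tailed interval is θ = -6.12 ± z·1.65 with z = 0.842.
Half-width: 0.842 × 1.65 = 1.389.
-6.12 − 1.389 = -7.509; -6.12 + 1.389 = -4.731.

[-7.509, -4.731]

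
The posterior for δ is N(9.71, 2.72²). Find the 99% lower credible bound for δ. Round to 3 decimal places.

3.382

Need L with P(δ ≥ L) = 0.99: L = 9.71 − z_{0.01}·2.72.
z = 2.326; L = 9.71 − 2.326 × 2.72 = 3.382.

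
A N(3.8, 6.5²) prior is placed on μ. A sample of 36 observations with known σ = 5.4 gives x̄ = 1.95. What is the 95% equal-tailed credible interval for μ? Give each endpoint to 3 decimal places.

Posterior precision = 1/6.5² + 36/5.4² = 0.0237 + 1.2346 = 1.2582, so posterior SD = 0.8915.
Posterior mean = (3.8/6.5² + 36·1.95/5.4²) / 1.2582 = 1.9848.
Interval: 1.9848 ± 1.960 × 0.8915 → [0.238, 3.732].

[0.238, 3.732]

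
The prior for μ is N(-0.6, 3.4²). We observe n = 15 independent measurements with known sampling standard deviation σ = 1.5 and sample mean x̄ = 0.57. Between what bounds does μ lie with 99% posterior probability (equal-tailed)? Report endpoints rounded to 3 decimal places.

Posterior precision = 1/3.4² + 15/1.5² = 0.0865 + 6.6667 = 6.7532, so posterior SD = 0.3848.
Posterior mean = (-0.6/3.4² + 15·0.57/1.5²) / 6.7532 = 0.5550.
Interval: 0.5550 ± 2.576 × 0.3848 → [-0.436, 1.546].

[-0.436, 1.546]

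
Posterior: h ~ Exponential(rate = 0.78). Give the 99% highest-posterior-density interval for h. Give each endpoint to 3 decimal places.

[0.000, 5.904]

The exponential density is strictly decreasing on [0, ∞), so the HPD interval is anchored at 0: [0, q] with P(h ≤ q) = 0.99.
q = −ln(1 − 0.99) / 0.78 = 4.6052 / 0.78 = 5.904.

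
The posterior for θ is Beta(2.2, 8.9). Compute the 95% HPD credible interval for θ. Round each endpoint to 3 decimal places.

The posterior is unimodal and skewed, so the HPD interval has equal density at both endpoints and is the shortest 95% interval.
Solving f(0.013) = f(0.420) with F(0.420) − F(0.013) = 0.95 gives [0.013, 0.420].
For comparison, the equal-tailed interval is [0.032, 0.465]; the HPD is narrower and shifted toward the mode.

[0.013, 0.420]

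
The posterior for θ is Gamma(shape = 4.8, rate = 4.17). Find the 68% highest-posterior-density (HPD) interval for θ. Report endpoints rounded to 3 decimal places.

[0.515, 1.472]

The posterior is unimodal and skewed, so the HPD interval has equal density at both endpoints and is the shortest 68% interval.
Solving f(0.515) = f(1.472) with F(1.472) − F(0.515) = 0.68 gives [0.515, 1.472].
For comparison, the equal-tailed interval is [0.646, 1.655]; the HPD is narrower and shifted toward the mode.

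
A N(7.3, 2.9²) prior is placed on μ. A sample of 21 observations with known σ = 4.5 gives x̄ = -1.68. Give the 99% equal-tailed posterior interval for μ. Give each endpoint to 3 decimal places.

[-3.152, 1.640]

Posterior precision = 1/2.9² + 21/4.5² = 0.1189 + 1.0370 = 1.1559, so posterior SD = 0.9301.
Posterior mean = (7.3/2.9² + 21·-1.68/4.5²) / 1.1559 = -0.7563.
Interval: -0.7563 ± 2.576 × 0.9301 → [-3.152, 1.640].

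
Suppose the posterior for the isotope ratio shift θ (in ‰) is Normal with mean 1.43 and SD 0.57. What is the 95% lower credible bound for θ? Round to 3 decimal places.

0.492

Need L with P(θ ≥ L) = 0.95: L = 1.43 − z_{0.05}·0.57.
z = 1.645; L = 1.43 − 1.645 × 0.57 = 0.492.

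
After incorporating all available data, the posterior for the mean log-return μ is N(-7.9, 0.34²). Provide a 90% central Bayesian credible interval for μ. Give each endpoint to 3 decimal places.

The posterior is symmetric, so the 90% equal-tailed interval is μ = -7.9 ± z·0.34 with z = 1.645.
Half-width: 1.645 × 0.34 = 0.559.
-7.9 − 0.559 = -8.459; -7.9 + 0.559 = -7.341.

[-8.459, -7.341]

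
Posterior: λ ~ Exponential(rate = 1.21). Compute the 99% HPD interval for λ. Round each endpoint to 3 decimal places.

The exponential density is strictly decreasing on [0, ∞), so the HPD interval is anchored at 0: [0, q] with P(λ ≤ q) = 0.99.
q = −ln(1 − 0.99) / 1.21 = 4.6052 / 1.21 = 3.806.

[0.000, 3.806]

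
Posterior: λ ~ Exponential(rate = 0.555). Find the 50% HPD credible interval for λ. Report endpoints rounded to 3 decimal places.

The exponential density is strictly decreasing on [0, ∞), so the HPD interval is anchored at 0: [0, q] with P(λ ≤ q) = 0.50.
q = −ln(1 − 0.50) / 0.555 = 0.6931 / 0.555 = 1.249.

[0.000, 1.249]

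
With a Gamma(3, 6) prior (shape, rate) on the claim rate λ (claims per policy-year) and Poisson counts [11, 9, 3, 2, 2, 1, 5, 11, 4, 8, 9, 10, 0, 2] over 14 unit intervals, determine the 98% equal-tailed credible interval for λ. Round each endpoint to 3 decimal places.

[3.034, 5.113]

Posterior: Gamma(3+77, 6+14) = Gamma(80, 20) (shape, rate).
Equal-tailed 98% interval: Gamma(80, 20) quantiles at 0.01 and 0.99.
Posterior mean ≈ 4.000, SD ≈ 0.447; a Normal approximation gives roughly [2.960, 5.040].
Exact: lower = 3.034; upper = 5.113.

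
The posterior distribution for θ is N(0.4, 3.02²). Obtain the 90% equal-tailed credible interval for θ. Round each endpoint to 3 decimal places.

The posterior is symmetric, so the 90% equal-tailed interval is θ = 0.4 ± z·3.02 with z = 1.645.
Half-width: 1.645 × 3.02 = 4.967.
0.4 − 4.967 = -4.567; 0.4 + 4.967 = 5.367.

[-4.567, 5.367]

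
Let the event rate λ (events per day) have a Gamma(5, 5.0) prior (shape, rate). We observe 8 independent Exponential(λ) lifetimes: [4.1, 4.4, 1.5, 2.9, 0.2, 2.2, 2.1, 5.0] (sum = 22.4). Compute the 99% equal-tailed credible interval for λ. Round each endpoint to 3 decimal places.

[0.204, 0.881]

Posterior: Gamma(5+8, 5.0+22.4) = Gamma(13, 27.4) (shape, rate).
Equal-tailed 99% interval: Gamma(13, 27.4) quantiles at 0.005 and 0.995.
Posterior mean ≈ 0.474, SD ≈ 0.132; a Normal approximation gives roughly [0.136, 0.813].
Exact: lower = 0.204; upper = 0.881.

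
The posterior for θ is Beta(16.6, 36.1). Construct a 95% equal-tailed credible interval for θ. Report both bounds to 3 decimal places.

Posterior: Beta(16.6, 36.1).
Equal-tailed 95% interval: the 0.025 and 0.975 quantiles of Beta(16.6, 36.1).
Posterior mean ≈ 0.315, SD ≈ 0.063; a Normal approximation gives roughly [0.191, 0.439].
Exact: F⁻¹(0.025) = 0.198; F⁻¹(0.975) = 0.445.

[0.198, 0.445]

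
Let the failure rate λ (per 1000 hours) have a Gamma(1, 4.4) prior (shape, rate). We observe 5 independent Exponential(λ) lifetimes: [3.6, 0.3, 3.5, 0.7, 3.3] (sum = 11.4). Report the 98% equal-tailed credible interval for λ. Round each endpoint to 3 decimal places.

Posterior: Gamma(1+5, 4.4+11.4) = Gamma(6, 15.8) (shape, rate).
Equal-tailed 98% interval: Gamma(6, 15.8) quantiles at 0.01 and 0.99.
Posterior mean ≈ 0.380, SD ≈ 0.155; a Normal approximation gives roughly [0.019, 0.740].
Exact: lower = 0.113; upper = 0.830.

[0.113, 0.830]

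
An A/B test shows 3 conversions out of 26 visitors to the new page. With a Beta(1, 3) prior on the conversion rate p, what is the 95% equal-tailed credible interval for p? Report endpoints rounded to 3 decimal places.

Posterior: Beta(1+3, 3+23) = Beta(4, 26).
Equal-tailed 95% interval: the 0.025 and 0.975 quantiles of Beta(4, 26).
Posterior mean ≈ 0.133, SD ≈ 0.061; a Normal approximation gives roughly [0.014, 0.253].
Exact: F⁻¹(0.025) = 0.039; F⁻¹(0.975) = 0.274.

[0.039, 0.274]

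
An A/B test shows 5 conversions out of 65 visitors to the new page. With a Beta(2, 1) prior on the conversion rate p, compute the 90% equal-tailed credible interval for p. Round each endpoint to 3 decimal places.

Posterior: Beta(2+5, 1+60) = Beta(7, 61).
Equal-tailed 90% interval: the 0.05 and 0.95 quantiles of Beta(7, 61).
Posterior mean ≈ 0.103, SD ≈ 0.037; a Normal approximation gives roughly [0.043, 0.163].
Exact: F⁻¹(0.05) = 0.050; F⁻¹(0.95) = 0.169.

[0.050, 0.169]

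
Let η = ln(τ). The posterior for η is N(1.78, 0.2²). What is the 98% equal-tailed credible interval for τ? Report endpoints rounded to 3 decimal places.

[3.724, 9.443]

On the log scale the 98% interval is 1.78 ± 2.326 × 0.2 = [1.3147, 2.2453].
Exponentiate: [e^1.3147, e^2.2453] = [3.724, 9.443].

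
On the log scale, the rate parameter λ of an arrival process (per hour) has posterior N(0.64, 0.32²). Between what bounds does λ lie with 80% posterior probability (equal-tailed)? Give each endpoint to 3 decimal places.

On the log scale the 80% interval is 0.64 ± 1.282 × 0.32 = [0.2299, 1.0501].
Exponentiate: [e^0.2299, e^1.0501] = [1.258, 2.858].

[1.258, 2.858]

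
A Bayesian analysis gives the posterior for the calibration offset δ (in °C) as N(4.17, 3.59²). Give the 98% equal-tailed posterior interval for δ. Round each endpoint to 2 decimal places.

[-4.18, 12.52]

The posterior is symmetric, so the 98% equal-tailed interval is δ = 4.17 ± z·3.59 with z = 2.326.
Half-width: 2.326 × 3.59 = 8.35.
4.17 − 8.35 = -4.18; 4.17 + 8.35 = 12.52.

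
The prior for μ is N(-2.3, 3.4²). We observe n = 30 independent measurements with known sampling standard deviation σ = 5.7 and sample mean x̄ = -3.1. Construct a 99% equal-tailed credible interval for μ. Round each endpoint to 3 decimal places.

[-5.595, -0.468]

Posterior precision = 1/3.4² + 30/5.7² = 0.0865 + 0.9234 = 1.0099, so posterior SD = 0.9951.
Posterior mean = (-2.3/3.4² + 30·-3.1/5.7²) / 1.0099 = -3.0315.
Interval: -3.0315 ± 2.576 × 0.9951 → [-5.595, -0.468].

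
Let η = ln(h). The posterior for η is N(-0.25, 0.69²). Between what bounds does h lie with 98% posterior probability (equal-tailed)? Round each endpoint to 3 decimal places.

On the log scale the 98% interval is -0.25 ± 2.326 × 0.69 = [-1.8552, 1.3552].
Exponentiate: [e^-1.8552, e^1.3552] = [0.156, 3.877].

[0.156, 3.877]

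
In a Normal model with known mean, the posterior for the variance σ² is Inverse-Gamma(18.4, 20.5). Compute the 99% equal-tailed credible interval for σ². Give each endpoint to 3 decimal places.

Inverse-Gamma(18.4, 20.5) quantiles: F⁻¹(0.005) and F⁻¹(0.995).
Equivalently, 1/σ² ~ Gamma(18.4, rate = 20.5); invert its 0.995 and 0.005 quantiles.
Posterior mean ≈ 1.178, SD ≈ 0.291; a Normal approximation gives roughly [0.429, 1.928].
Exact: lower = 0.655; upper = 2.223.

[0.655, 2.223]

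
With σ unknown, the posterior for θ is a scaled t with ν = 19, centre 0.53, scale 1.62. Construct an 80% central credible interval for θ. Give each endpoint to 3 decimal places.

[-1.621, 2.681]

The t_19 distribution is symmetric; the 80% interval is 0.53 ± t·1.62 with t_{0.9,19} = 1.328.
Half-width: 1.328 × 1.62 = 2.151.
0.53 − 2.151 = -1.621; 0.53 + 2.151 = 2.681.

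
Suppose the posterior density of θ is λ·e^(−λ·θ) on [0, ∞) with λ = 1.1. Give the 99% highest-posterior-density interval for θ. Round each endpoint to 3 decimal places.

[0.000, 4.187]

The exponential density is strictly decreasing on [0, ∞), so the HPD interval is anchored at 0: [0, q] with P(θ ≤ q) = 0.99.
q = −ln(1 − 0.99) / 1.1 = 4.6052 / 1.1 = 4.187.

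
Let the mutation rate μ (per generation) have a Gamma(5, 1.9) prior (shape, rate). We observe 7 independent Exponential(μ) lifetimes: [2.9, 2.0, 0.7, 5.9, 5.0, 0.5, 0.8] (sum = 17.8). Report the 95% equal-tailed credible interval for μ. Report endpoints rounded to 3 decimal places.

[0.315, 0.999]

Posterior: Gamma(5+7, 1.9+17.8) = Gamma(12, 19.7) (shape, rate).
Equal-tailed 95% interval: Gamma(12, 19.7) quantiles at 0.025 and 0.975.
Posterior mean ≈ 0.609, SD ≈ 0.176; a Normal approximation gives roughly [0.264, 0.954].
Exact: lower = 0.315; upper = 0.999.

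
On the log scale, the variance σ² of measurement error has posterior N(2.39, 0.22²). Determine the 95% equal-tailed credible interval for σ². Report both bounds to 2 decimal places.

On the log scale the 95% interval is 2.39 ± 1.960 × 0.22 = [1.9588, 2.8212].
Exponentiate: [e^1.9588, e^2.8212] = [7.09, 16.80].

[7.09, 16.80]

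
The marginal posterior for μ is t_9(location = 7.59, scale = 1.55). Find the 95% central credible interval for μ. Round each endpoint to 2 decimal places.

[4.08, 11.10]

The t_9 distribution is symmetric; the 95% interval is 7.59 ± t·1.55 with t_{0.975,9} = 2.262.
Half-width: 2.262 × 1.55 = 3.51.
7.59 − 3.51 = 4.08; 7.59 + 3.51 = 11.10.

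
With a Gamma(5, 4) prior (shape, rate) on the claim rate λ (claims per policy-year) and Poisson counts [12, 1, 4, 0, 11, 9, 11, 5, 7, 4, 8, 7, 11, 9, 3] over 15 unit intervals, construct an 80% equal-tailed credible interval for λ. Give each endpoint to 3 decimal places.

[4.946, 6.340]

Posterior: Gamma(5+102, 4+15) = Gamma(107, 19) (shape, rate).
Equal-tailed 80% interval: Gamma(107, 19) quantiles at 0.1 and 0.9.
Posterior mean ≈ 5.632, SD ≈ 0.544; a Normal approximation gives roughly [4.934, 6.329].
Exact: lower = 4.946; upper = 6.340.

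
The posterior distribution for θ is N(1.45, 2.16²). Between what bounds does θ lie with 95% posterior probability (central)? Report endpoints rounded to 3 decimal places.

The posterior is symmetric, so the 95% equal-tailed interval is θ = 1.45 ± z·2.16 with z = 1.960.
Half-width: 1.960 × 2.16 = 4.234.
1.45 − 4.234 = -2.784; 1.45 + 4.234 = 5.684.

[-2.784, 5.684]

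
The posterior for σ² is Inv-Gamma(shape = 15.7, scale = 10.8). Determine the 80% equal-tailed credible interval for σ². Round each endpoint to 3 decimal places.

[0.516, 0.992]

Inverse-Gamma(15.7, 10.8) quantiles: F⁻¹(0.1) and F⁻¹(0.9).
Equivalently, 1/σ² ~ Gamma(15.7, rate = 10.8); invert its 0.9 and 0.1 quantiles.
Posterior mean ≈ 0.735, SD ≈ 0.198; a Normal approximation gives roughly [0.480, 0.989].
Exact: lower = 0.516; upper = 0.992.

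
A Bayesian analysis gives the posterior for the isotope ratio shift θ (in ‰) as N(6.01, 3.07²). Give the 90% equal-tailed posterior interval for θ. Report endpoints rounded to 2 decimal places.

[0.96, 11.06]

The posterior is symmetric, so the 90% equal-tailed interval is θ = 6.01 ± z·3.07 with z = 1.645.
Half-width: 1.645 × 3.07 = 5.05.
6.01 − 5.05 = 0.96; 6.01 + 5.05 = 11.06.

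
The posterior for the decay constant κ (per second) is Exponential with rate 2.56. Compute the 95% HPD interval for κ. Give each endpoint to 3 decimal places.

The exponential density is strictly decreasing on [0, ∞), so the HPD interval is anchored at 0: [0, q] with P(κ ≤ q) = 0.95.
q = −ln(1 − 0.95) / 2.56 = 2.9957 / 2.56 = 1.170.

[0.000, 1.170]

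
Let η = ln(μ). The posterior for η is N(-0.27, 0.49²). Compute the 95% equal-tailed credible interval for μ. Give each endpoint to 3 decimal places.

On the log scale the 95% interval is -0.27 ± 1.960 × 0.49 = [-1.2304, 0.6904].
Exponentiate: [e^-1.2304, e^0.6904] = [0.292, 1.994].

[0.292, 1.994]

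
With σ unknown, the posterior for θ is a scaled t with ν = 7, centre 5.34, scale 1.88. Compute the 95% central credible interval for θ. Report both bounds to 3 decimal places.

The t_7 distribution is symmetric; the 95% interval is 5.34 ± t·1.88 with t_{0.975,7} = 2.365.
Half-width: 2.365 × 1.88 = 4.445.
5.34 − 4.445 = 0.895; 5.34 + 4.445 = 9.785.

[0.895, 9.785]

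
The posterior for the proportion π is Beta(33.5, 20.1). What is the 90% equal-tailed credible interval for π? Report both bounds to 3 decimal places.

[0.514, 0.730]

Posterior: Beta(33.5, 20.1).
Equal-tailed 90% interval: the 0.05 and 0.95 quantiles of Beta(33.5, 20.1).
Posterior mean ≈ 0.625, SD ≈ 0.066; a Normal approximation gives roughly [0.517, 0.733].
Exact: F⁻¹(0.05) = 0.514; F⁻¹(0.95) = 0.730.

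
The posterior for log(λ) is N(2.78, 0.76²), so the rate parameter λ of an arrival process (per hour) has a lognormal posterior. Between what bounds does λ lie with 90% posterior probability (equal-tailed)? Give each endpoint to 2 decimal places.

On the log scale the 90% interval is 2.78 ± 1.645 × 0.76 = [1.5299, 4.0301].
Exponentiate: [e^1.5299, e^4.0301] = [4.62, 56.27].

[4.62, 56.27]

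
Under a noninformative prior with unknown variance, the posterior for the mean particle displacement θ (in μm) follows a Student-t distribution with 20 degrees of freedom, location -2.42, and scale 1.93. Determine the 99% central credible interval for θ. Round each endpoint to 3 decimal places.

[-7.912, 3.072]

The t_20 distribution is symmetric; the 99% interval is -2.42 ± t·1.93 with t_{0.995,20} = 2.845.
Half-width: 2.845 × 1.93 = 5.492.
-2.42 − 5.492 = -7.912; -2.42 + 5.492 = 3.072.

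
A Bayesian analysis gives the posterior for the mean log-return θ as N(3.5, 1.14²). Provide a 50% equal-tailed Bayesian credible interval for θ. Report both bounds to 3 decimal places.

The posterior is symmetric, so the 50% equal-tailed interval is θ = 3.5 ± z·1.14 with z = 0.674.
Half-width: 0.674 × 1.14 = 0.769.
3.5 − 0.769 = 2.731; 3.5 + 0.769 = 4.269.

[2.731, 4.269]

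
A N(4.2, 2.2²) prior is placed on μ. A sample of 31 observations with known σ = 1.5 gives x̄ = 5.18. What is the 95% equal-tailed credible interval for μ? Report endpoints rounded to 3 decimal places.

[4.641, 5.690]

Posterior precision = 1/2.2² + 31/1.5² = 0.2066 + 13.7778 = 13.9844, so posterior SD = 0.2674.
Posterior mean = (4.2/2.2² + 31·5.18/1.5²) / 13.9844 = 5.1655.
Interval: 5.1655 ± 1.960 × 0.2674 → [4.641, 5.690].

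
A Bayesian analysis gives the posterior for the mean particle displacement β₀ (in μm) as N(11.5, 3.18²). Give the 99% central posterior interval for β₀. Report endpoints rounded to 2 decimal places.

[3.31, 19.69]

The posterior is symmetric, so the 99% equal-tailed interval is β₀ = 11.5 ± z·3.18 with z = 2.576.
Half-width: 2.576 × 3.18 = 8.19.
11.5 − 8.19 = 3.31; 11.5 + 8.19 = 19.69.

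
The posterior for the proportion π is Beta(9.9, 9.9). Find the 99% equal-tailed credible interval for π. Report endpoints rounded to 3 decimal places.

[0.230, 0.770]

Posterior: Beta(9.9, 9.9).
Equal-tailed 99% interval: the 0.005 and 0.995 quantiles of Beta(9.9, 9.9).
Posterior mean ≈ 0.500, SD ≈ 0.110; a Normal approximation gives roughly [0.218, 0.782].
Exact: F⁻¹(0.005) = 0.230; F⁻¹(0.995) = 0.770.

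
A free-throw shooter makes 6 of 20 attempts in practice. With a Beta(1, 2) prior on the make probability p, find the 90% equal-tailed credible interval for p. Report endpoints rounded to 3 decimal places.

Posterior: Beta(1+6, 2+14) = Beta(7, 16).
Equal-tailed 90% interval: the 0.05 and 0.95 quantiles of Beta(7, 16).
Posterior mean ≈ 0.304, SD ≈ 0.094; a Normal approximation gives roughly [0.150, 0.459].
Exact: F⁻¹(0.05) = 0.160; F⁻¹(0.95) = 0.468.

[0.160, 0.468]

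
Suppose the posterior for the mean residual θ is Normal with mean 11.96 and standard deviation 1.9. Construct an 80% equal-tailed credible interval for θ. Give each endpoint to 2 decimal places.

The posterior is symmetric, so the 80% equal-tailed interval is θ = 11.96 ± z·1.9 with z = 1.282.
Half-width: 1.282 × 1.9 = 2.43.
11.96 − 2.43 = 9.53; 11.96 + 2.43 = 14.39.

[9.53, 14.39]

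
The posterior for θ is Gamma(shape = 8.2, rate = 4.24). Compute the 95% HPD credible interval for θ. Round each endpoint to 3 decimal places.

The posterior is unimodal and skewed, so the HPD interval has equal density at both endpoints and is the shortest 95% interval.
Solving f(0.732) = f(3.279) with F(3.279) − F(0.732) = 0.95 gives [0.732, 3.279].
For comparison, the equal-tailed interval is [0.845, 3.465]; the HPD is narrower and shifted toward the mode.

[0.732, 3.279]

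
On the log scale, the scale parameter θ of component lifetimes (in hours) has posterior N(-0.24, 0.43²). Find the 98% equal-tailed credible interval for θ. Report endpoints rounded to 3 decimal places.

[0.289, 2.139]

On the log scale the 98% interval is -0.24 ± 2.326 × 0.43 = [-1.2403, 0.7603].
Exponentiate: [e^-1.2403, e^0.7603] = [0.289, 2.139].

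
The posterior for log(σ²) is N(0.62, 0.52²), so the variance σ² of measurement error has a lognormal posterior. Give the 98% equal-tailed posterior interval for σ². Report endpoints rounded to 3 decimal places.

[0.554, 6.232]

On the log scale the 98% interval is 0.62 ± 2.326 × 0.52 = [-0.5897, 1.8297].
Exponentiate: [e^-0.5897, e^1.8297] = [0.554, 6.232].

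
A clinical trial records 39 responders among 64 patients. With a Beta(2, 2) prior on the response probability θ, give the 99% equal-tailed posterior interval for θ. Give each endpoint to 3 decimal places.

[0.448, 0.747]

Posterior: Beta(2+39, 2+25) = Beta(41, 27).
Equal-tailed 99% interval: the 0.005 and 0.995 quantiles of Beta(41, 27).
Posterior mean ≈ 0.603, SD ≈ 0.059; a Normal approximation gives roughly [0.451, 0.755].
Exact: F⁻¹(0.005) = 0.448; F⁻¹(0.995) = 0.747.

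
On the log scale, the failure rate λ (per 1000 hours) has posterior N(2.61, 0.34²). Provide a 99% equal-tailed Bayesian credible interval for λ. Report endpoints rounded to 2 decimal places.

[5.66, 32.65]

On the log scale the 99% interval is 2.61 ± 2.576 × 0.34 = [1.7342, 3.4858].
Exponentiate: [e^1.7342, e^3.4858] = [5.66, 32.65].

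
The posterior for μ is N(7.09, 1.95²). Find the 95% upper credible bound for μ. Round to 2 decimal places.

Need U with P(μ ≤ U) = 0.95: U = 7.09 + z_{0.05}·1.95.
z = 1.645; U = 7.09 + 1.645 × 1.95 = 10.30.

10.30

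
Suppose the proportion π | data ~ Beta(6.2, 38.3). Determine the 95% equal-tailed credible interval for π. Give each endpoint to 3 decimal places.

[0.055, 0.254]

Posterior: Beta(6.2, 38.3).
Equal-tailed 95% interval: the 0.025 and 0.975 quantiles of Beta(6.2, 38.3).
Posterior mean ≈ 0.139, SD ≈ 0.051; a Normal approximation gives roughly [0.039, 0.240].
Exact: F⁻¹(0.025) = 0.055; F⁻¹(0.975) = 0.254.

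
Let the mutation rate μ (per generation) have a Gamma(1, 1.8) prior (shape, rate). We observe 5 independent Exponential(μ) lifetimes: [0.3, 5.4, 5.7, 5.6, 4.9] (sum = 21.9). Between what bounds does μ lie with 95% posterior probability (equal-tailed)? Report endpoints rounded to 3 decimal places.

Posterior: Gamma(1+5, 1.8+21.9) = Gamma(6, 23.7) (shape, rate).
Equal-tailed 95% interval: Gamma(6, 23.7) quantiles at 0.025 and 0.975.
Posterior mean ≈ 0.253, SD ≈ 0.103; a Normal approximation gives roughly [0.051, 0.456].
Exact: lower = 0.093; upper = 0.492.

[0.093, 0.492]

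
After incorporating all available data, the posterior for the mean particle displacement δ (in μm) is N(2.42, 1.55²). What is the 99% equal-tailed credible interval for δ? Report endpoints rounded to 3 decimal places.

The posterior is symmetric, so the 99% equal-tailed interval is δ = 2.42 ± z·1.55 with z = 2.576.
Half-width: 2.576 × 1.55 = 3.993.
2.42 − 3.993 = -1.573; 2.42 + 3.993 = 6.413.

[-1.573, 6.413]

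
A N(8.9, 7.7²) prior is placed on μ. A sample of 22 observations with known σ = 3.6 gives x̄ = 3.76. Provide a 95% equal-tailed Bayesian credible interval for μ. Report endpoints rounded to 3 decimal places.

Posterior precision = 1/7.7² + 22/3.6² = 0.0169 + 1.6975 = 1.7144, so posterior SD = 0.7637.
Posterior mean = (8.9/7.7² + 22·3.76/3.6²) / 1.7144 = 3.8106.
Interval: 3.8106 ± 1.960 × 0.7637 → [2.314, 5.307].

[2.314, 5.307]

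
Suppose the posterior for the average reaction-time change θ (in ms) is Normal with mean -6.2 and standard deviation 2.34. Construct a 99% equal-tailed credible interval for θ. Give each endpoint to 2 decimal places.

[-12.23, -0.17]

The posterior is symmetric, so the 99% equal-tailed interval is θ = -6.2 ± z·2.34 with z = 2.576.
Half-width: 2.576 × 2.34 = 6.03.
-6.2 − 6.03 = -12.23; -6.2 + 6.03 = -0.17.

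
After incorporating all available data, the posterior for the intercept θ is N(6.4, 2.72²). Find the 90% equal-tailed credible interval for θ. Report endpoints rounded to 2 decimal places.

The posterior is symmetric, so the 90% equal-tailed interval is θ = 6.4 ± z·2.72 with z = 1.645.
Half-width: 1.645 × 2.72 = 4.47.
6.4 − 4.47 = 1.93; 6.4 + 4.47 = 10.87.

[1.93, 10.87]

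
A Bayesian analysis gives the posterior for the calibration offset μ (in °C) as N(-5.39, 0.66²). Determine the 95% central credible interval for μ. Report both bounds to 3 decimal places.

The posterior is symmetric, so the 95% equal-tailed interval is μ = -5.39 ± z·0.66 with z = 1.960.
Half-width: 1.960 × 0.66 = 1.294.
-5.39 − 1.294 = -6.684; -5.39 + 1.294 = -4.096.

[-6.684, -4.096]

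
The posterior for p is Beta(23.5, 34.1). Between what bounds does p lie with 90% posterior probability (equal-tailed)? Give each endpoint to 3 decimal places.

Posterior: Beta(23.5, 34.1).
Equal-tailed 90% interval: the 0.05 and 0.95 quantiles of Beta(23.5, 34.1).
Posterior mean ≈ 0.408, SD ≈ 0.064; a Normal approximation gives roughly [0.302, 0.514].
Exact: F⁻¹(0.05) = 0.304; F⁻¹(0.95) = 0.516.

[0.304, 0.516]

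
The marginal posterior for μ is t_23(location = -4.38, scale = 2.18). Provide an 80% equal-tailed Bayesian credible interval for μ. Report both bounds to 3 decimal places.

[-7.256, -1.504]

The t_23 distribution is symmetric; the 80% interval is -4.38 ± t·2.18 with t_{0.9,23} = 1.319.
Half-width: 1.319 × 2.18 = 2.876.
-4.38 − 2.876 = -7.256; -4.38 + 2.876 = -1.504.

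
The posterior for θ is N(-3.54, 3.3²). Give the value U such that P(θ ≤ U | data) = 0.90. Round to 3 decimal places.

0.689

Need U with P(θ ≤ U) = 0.90: U = -3.54 + z_{0.1}·3.3.
z = 1.282; U = -3.54 + 1.282 × 3.3 = 0.689.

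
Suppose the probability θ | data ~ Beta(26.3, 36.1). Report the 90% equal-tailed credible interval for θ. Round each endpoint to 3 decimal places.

[0.321, 0.525]

Posterior: Beta(26.3, 36.1).
Equal-tailed 90% interval: the 0.05 and 0.95 quantiles of Beta(26.3, 36.1).
Posterior mean ≈ 0.421, SD ≈ 0.062; a Normal approximation gives roughly [0.319, 0.523].
Exact: F⁻¹(0.05) = 0.321; F⁻¹(0.95) = 0.525.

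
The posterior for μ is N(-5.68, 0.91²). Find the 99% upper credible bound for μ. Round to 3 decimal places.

-3.563

Need U with P(μ ≤ U) = 0.99: U = -5.68 + z_{0.01}·0.91.
z = 2.326; U = -5.68 + 2.326 × 0.91 = -3.563.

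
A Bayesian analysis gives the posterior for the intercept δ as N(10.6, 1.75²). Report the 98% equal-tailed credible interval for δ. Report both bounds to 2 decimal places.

The posterior is symmetric, so the 98% equal-tailed interval is δ = 10.6 ± z·1.75 with z = 2.326.
Half-width: 2.326 × 1.75 = 4.07.
10.6 − 4.07 = 6.53; 10.6 + 4.07 = 14.67.

[6.53, 14.67]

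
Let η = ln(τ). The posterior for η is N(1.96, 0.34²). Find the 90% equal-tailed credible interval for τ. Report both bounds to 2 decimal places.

[4.06, 12.42]

On the log scale the 90% interval is 1.96 ± 1.645 × 0.34 = [1.4007, 2.5193].
Exponentiate: [e^1.4007, e^2.5193] = [4.06, 12.42].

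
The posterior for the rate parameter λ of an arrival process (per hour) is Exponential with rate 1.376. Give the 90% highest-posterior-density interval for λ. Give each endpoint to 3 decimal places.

The exponential density is strictly decreasing on [0, ∞), so the HPD interval is anchored at 0: [0, q] with P(λ ≤ q) = 0.90.
q = −ln(1 − 0.90) / 1.376 = 2.3026 / 1.376 = 1.673.

[0.000, 1.673]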